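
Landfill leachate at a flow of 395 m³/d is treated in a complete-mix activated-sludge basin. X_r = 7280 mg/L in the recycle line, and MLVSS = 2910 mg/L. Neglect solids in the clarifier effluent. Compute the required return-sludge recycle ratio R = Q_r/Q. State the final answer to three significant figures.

R ≈ 0.666

R = Q_r/Q = X/(X_r − X) = 2910 / (7280 − 2910) = 0.6659.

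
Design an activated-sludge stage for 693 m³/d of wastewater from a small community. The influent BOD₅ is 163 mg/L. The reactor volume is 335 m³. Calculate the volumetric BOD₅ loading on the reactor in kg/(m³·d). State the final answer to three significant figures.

Volumetric loading L_v = Q·S₀ / V = 693 × 163 g/m³ / 335.0 m³ = 337.2 g/(m³·d) = 0.3372 kg BOD₅/(m³·d).

L_v ≈ 0.337 kg BOD₅/(m³·d)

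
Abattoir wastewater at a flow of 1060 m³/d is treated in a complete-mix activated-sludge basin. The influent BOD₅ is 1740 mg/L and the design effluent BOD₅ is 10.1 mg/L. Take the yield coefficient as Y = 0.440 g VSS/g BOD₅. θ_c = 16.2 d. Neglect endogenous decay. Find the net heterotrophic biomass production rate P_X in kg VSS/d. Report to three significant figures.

With endogenous decay neglected, the observed yield equals the true yield: Y_obs = Y = 0.440 g VSS/g BOD₅.
Mass of BOD₅ removed per day: Q(S₀ − S) = 1060 × 1730 g/m³ = 1834 kg/d.
So the net sludge growth is P_X = 0.4400 × 1834 = 806.8 kg VSS/d.

P_X ≈ 807 kg VSS/d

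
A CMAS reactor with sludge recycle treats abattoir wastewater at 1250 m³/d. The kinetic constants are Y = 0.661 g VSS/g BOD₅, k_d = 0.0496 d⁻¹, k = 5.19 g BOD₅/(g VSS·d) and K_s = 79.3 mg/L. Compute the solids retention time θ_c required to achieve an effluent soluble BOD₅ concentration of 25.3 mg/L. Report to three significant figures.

θ_c ≈ 1.28 d

From 1/θ_c = Y·k·S/(K_s + S) − k_d: Y·k·S/(K_s+S) = 0.661 × 5.19 × 25.3 / (79.3 + 25.3) = 0.8298 d⁻¹.
θ_c = 1/(μ − k_d) = 1/(0.8298 − 0.0496) = 1/0.7802 = 1.282 d.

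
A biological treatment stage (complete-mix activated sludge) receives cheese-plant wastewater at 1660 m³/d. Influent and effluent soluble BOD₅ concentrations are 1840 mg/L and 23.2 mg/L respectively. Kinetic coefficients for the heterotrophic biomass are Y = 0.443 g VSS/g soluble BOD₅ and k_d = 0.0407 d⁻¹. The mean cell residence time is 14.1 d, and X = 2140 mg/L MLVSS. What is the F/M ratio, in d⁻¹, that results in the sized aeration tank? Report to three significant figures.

F/M ≈ 0.255 d⁻¹

Steady-state biomass mass balance: V·X·(1 + k_d·θ_c) = Y·Q·(S₀ − S)·θ_c, so V = 0.443 × 1660 × (1840 − 23.2) × 14.1 / [2140 × (1 + 0.0407 × 14.1)] = 1.88×10^7 / 3368 = 5593 m³.
F/M = Q·S₀ / (V·X) = 1660 × 1840 / (5593 × 2140) = 0.2552 g soluble BOD₅·(g VSS·d)⁻¹.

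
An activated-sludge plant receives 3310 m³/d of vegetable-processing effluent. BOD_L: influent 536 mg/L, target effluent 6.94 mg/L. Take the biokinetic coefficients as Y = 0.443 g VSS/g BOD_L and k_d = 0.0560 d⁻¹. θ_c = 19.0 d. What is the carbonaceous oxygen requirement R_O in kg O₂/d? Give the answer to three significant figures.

Y_obs = Y / (1 + k_d θ_c) = 0.443 / (1 + 0.0560 × 19.0) = 0.443 / 2.064 = 0.2146.
ΔS = 536 − 6.94 = 529.1 mg/L, so the substrate removal rate is 3310 × 529.1/1000 = 1751 kg BOD_L/d.
P_X = Y_obs·Q·(S₀ − S) = 0.2146 × 1751 = 375.9 kg VSS/d.
R_O = Q·(S₀ − S) − 1.42·P_X = 1751 − 1.42 × 375.9 = 1217 kg O₂/d.

R_O ≈ 1220 kg O₂/d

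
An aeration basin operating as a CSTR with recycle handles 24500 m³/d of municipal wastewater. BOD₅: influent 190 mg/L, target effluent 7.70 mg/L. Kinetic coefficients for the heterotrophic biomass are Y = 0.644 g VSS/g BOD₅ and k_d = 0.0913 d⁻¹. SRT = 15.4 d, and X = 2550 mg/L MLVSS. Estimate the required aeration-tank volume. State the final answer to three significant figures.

Steady-state biomass mass balance: V·X·(1 + k_d·θ_c) = Y·Q·(S₀ − S)·θ_c, so V = 0.644 × 24500 × (190 − 7.70) × 15.4 / [2550 × (1 + 0.0913 × 15.4)] = 4.43×10^7 / 6135 = 7220 m³.

V ≈ 7220 m³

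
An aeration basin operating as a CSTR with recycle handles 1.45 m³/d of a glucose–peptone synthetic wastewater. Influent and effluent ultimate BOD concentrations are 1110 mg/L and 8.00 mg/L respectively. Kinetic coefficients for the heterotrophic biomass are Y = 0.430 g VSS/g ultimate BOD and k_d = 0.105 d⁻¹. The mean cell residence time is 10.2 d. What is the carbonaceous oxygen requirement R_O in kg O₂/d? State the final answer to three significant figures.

Y_obs = Y / (1 + k_d θ_c) = 0.430 / (1 + 0.105 × 10.2) = 0.430 / 2.071 = 0.2076.
Mass of ultimate BOD removed per day: Q(S₀ − S) = 1.45 × 1102 g/m³ = 1.598 kg/d.
Biomass synthesised: P_X = Y_obs × 1.598 = 0.3318 kg VSS/d.
R_O = Q·ΔS − 1.42 P_X = 1.598 − 0.4711 = 1.127 kg O₂/d.

R_O ≈ 1.13 kg O₂/d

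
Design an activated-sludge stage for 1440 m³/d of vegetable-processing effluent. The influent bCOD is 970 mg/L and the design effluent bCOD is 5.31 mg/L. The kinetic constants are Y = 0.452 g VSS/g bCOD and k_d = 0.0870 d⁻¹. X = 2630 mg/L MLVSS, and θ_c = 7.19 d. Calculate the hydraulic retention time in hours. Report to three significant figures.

τ ≈ 17.6 h

From the SRT design equation V = Y Q (S₀−S) θ_c / [X (1 + k_d θ_c)] = 0.452 × 1440 × (970 − 5.31) × 7.19 / [2630 × (1 + 0.0870 × 7.19)] = 4.51×10^6 / 4275 = 1056 m³.
HRT = V/Q = 1056 m³ / 1440 m³·d⁻¹ = 0.7333 d × 24 = 17.60 h.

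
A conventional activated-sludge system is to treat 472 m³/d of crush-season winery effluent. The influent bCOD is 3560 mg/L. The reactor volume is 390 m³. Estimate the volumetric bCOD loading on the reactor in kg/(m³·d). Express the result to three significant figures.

L_v = Q S₀ / V = 472 × 3560 × 10⁻³ / 390.0 = 4.309 kg/(m³·d).

L_v ≈ 4.31 kg bCOD/(m³·d)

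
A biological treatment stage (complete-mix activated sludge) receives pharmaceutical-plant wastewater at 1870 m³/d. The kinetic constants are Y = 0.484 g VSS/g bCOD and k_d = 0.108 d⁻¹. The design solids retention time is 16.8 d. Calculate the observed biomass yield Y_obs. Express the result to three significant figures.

Y_obs ≈ 0.172 g VSS/g bCOD

Correct the yield for decay: Y_obs = Y/(1 + k_d θ_c) = 0.484 / (1 + 0.108 × 16.8) = 0.484 / 2.814 = 0.1720.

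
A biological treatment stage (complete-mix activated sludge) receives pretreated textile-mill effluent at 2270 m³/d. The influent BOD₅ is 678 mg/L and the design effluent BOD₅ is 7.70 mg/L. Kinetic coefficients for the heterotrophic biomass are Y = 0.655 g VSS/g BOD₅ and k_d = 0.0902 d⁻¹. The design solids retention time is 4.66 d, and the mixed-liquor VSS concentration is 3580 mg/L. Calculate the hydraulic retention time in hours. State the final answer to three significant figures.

τ ≈ 9.66 h

From the SRT design equation V = Y Q (S₀−S) θ_c / [X (1 + k_d θ_c)] = 0.655 × 2270 × (678 − 7.70) × 4.66 / [3580 × (1 + 0.0902 × 4.66)] = 4.64×10^6 / 5085 = 913.4 m³.
τ = V/Q = 913.4/2270 = 0.4024 d, or 9.657 h.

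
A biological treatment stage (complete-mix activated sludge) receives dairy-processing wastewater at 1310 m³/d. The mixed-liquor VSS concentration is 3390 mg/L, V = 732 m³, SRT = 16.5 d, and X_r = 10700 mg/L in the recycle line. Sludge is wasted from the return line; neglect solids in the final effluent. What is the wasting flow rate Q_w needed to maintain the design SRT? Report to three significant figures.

Q_w = (V·X)/(θ_c X_r) = 732.0 × 3390 / (16.5 × 10700) = 14.06 m³/d.

Q_w ≈ 14.1 m³/d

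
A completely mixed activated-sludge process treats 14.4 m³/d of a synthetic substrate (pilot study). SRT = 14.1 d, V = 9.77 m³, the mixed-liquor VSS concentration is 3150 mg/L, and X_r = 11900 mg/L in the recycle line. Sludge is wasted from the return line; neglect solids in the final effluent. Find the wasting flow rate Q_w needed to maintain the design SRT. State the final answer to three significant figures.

Q_w ≈ 0.183 m³/d

θ_c = V·X/(Q_w·X_r) when wasting from the recycle, so Q_w = V·X/(θ_c·X_r) = 9.770 × 3150 / (14.1 × 11900) = 0.1834 m³/d.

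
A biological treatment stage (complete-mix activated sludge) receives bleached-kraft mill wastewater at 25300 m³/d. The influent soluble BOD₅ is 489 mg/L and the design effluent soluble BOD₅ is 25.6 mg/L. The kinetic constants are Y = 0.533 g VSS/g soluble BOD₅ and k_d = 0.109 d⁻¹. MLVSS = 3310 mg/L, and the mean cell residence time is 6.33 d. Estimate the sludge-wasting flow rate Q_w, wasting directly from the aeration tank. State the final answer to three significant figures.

From the SRT design equation V = Y Q (S₀−S) θ_c / [X (1 + k_d θ_c)] = 0.533 × 25300 × (489 − 25.6) × 6.33 / [3310 × (1 + 0.109 × 6.33)] = 3.96×10^7 / 5594 = 7071 m³.
Wasting from the aeration tank: Q_w = V / θ_c = 7071 / 6.33 = 1117 m³/d.

Q_w ≈ 1120 m³/d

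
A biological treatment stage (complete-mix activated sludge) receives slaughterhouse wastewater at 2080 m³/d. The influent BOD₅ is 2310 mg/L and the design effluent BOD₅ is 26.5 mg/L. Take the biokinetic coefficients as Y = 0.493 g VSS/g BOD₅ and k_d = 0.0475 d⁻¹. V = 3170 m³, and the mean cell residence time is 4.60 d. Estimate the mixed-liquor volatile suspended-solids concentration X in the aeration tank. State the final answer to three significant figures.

X ≈ 2790 mg/L

From V·X·(1 + k_d·θ_c) = Y·Q·(S₀ − S)·θ_c: X = 0.493 × 2080 × (2310 − 26.5) × 4.60 / [3170 × (1 + 0.0475 × 4.60)] = 2789 mg/L.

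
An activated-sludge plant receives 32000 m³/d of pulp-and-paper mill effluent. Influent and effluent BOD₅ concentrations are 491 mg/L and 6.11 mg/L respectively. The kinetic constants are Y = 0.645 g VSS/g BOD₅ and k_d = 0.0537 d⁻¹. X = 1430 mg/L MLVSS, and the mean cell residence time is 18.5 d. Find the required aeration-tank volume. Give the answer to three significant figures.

From the SRT design equation V = Y Q (S₀−S) θ_c / [X (1 + k_d θ_c)] = 0.645 × 32000 × (491 − 6.11) × 18.5 / [1430 × (1 + 0.0537 × 18.5)] = 1.85×10^8 / 2851 = 64951 m³.

V ≈ 65000 m³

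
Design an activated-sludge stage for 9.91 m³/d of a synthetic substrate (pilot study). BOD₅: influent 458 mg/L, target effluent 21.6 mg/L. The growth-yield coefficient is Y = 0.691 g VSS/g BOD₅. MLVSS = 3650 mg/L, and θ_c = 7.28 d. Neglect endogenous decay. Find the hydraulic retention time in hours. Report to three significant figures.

τ ≈ 14.4 h

Biomass mass balance (decay neglected): V·X = Y·Q·(S₀ − S)·θ_c, so V = 0.691 × 9.91 × (458 − 21.6) × 7.28 / 3650 = 5.960 m³.
Hydraulic retention time τ = V/Q = 5.960 / 9.91 = 0.6015 d = 14.43 h.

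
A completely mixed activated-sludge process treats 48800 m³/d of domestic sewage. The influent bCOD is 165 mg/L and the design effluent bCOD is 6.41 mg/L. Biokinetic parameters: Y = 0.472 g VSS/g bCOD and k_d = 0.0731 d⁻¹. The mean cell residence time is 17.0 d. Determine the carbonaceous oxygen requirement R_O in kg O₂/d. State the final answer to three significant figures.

R_O ≈ 5430 kg O₂/d

Y_obs = Y / (1 + k_d θ_c) = 0.472 / (1 + 0.0731 × 17.0) = 0.472 / 2.243 = 0.2105.
Substrate removed = Q·(S₀ − S) = 48800 m³/d × (165 − 6.41) g/m³ = 7.74×10^6 g/d = 7739 kg/d.
Biomass synthesised: P_X = Y_obs × 7739 = 1629 kg VSS/d.
R_O = Q·ΔS − 1.42 P_X = 7739 − 2313 = 5426 kg O₂/d.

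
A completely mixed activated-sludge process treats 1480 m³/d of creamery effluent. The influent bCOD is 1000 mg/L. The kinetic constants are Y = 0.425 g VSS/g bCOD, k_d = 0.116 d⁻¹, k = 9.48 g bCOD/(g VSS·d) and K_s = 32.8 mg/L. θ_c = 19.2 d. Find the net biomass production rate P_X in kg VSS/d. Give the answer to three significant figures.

Effluent substrate depends only on kinetics and SRT: S = K_s(1 + k_d θ_c) / [θ_c(Yk − k_d) − 1] = 32.8 × (1 + 0.116 × 19.2) / [19.2 × (0.425 × 9.48 − 0.116) − 1] = 105.9 / 74.13 = 1.428 mg/L.
Correct the yield for decay: Y_obs = Y/(1 + k_d θ_c) = 0.425 / (1 + 0.116 × 19.2) = 0.425 / 3.227 = 0.1317.
Substrate removed = Q·(S₀ − S) = 1480 m³/d × (1000 − 1.43) g/m³ = 1.48×10^6 g/d = 1478 kg/d.
Biomass produced: P_X = Y_obs·Q·ΔS = 0.1317 × 1478 ≈ 194.6 kg VSS/d.

P_X ≈ 195 kg VSS/d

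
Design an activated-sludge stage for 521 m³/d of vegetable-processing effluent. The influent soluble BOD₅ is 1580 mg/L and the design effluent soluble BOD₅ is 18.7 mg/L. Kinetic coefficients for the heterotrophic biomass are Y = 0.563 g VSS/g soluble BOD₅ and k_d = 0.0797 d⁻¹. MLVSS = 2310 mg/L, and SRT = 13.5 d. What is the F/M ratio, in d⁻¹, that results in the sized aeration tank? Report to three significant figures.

F/M ≈ 0.276 d⁻¹

Steady-state biomass mass balance: V·X·(1 + k_d·θ_c) = Y·Q·(S₀ − S)·θ_c, so V = 0.563 × 521 × (1580 − 18.7) × 13.5 / [2310 × (1 + 0.0797 × 13.5)] = 6.18×10^6 / 4795 = 1289 m³.
F/M = applied load / biomass = Q·S₀/(V·X) = 521 × 1580 / (1289 × 2310) = 0.2764 d⁻¹.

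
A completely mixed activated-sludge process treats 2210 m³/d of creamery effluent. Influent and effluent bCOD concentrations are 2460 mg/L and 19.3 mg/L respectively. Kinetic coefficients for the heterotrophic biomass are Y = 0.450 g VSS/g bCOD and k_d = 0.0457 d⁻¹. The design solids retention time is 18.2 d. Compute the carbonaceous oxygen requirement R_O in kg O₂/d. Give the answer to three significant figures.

Observed yield with endogenous decay: Y_obs = Y / (1 + k_d·θ_c) = 0.450 / (1 + 0.0457 × 18.2) = 0.450 / 1.832 = 0.2457 g VSS/g bCOD.
Q·(S₀ − S) = 2210 × (2460 − 19.3) × 10⁻³ = 5394 kg/d removed.
Net sludge production P_X = 0.2457 × 5394 = 1325 kg VSS/d.
Carbonaceous O₂ demand = substrate oxidised − cell-mass equivalent = 5394 − 1.42 × 1325 = 3512 kg O₂/d.

R_O ≈ 3510 kg O₂/d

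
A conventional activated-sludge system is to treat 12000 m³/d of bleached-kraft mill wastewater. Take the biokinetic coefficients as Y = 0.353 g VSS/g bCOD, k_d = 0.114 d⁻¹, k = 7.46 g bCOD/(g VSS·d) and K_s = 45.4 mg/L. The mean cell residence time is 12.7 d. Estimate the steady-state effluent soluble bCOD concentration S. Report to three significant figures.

For a completely mixed reactor with recycle the Lawrence–McCarty relation gives S = K_s·(1 + k_d·θ_c) / [θ_c·(Y·k − k_d) − 1] = 45.4 × (1 + 0.114 × 12.7) / [12.7 × (0.353 × 7.46 − 0.114) − 1] = 111.1 / 31.00 = 3.585 mg/L.

S ≈ 3.59 mg/L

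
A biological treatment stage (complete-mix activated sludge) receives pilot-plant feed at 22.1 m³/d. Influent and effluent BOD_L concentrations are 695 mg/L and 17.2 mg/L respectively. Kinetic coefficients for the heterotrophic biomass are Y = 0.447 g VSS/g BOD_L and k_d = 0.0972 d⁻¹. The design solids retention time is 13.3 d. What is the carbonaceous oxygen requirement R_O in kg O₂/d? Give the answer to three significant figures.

R_O ≈ 10.8 kg O₂/d

Observed yield with endogenous decay: Y_obs = Y / (1 + k_d·θ_c) = 0.447 / (1 + 0.0972 × 13.3) = 0.447 / 2.293 = 0.1950 g VSS/g BOD_L.
Q·(S₀ − S) = 22.1 × (695 − 17.2) × 10⁻³ = 14.98 kg/d removed.
Net sludge production P_X = 0.1950 × 14.98 = 2.920 kg VSS/d.
R_O = Q·(S₀ − S) − 1.42·P_X = 14.98 − 1.42 × 2.920 = 10.83 kg O₂/d.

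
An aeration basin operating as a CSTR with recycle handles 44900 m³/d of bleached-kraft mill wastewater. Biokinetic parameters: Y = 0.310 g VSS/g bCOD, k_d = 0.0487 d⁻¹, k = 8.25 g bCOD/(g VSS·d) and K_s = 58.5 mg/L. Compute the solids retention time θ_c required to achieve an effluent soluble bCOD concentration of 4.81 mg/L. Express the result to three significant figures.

From 1/θ_c = Y·k·S/(K_s + S) − k_d: Y·k·S/(K_s+S) = 0.310 × 8.25 × 4.81 / (58.5 + 4.81) = 0.1943 d⁻¹.
Then 1/θ_c = μ − k_d = 0.1943 − 0.0487 = 0.1456 d⁻¹, giving θ_c = 6.868 d.

θ_c ≈ 6.87 d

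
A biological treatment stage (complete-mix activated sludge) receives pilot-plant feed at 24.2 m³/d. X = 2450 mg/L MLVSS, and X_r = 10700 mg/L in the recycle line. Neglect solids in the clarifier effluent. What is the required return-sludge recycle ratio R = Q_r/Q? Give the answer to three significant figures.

Mass balance around the secondary clarifier (neglecting effluent solids): R = X / (X_r − X) = 2450 / (10700 − 2450) = 0.2970.

R ≈ 0.297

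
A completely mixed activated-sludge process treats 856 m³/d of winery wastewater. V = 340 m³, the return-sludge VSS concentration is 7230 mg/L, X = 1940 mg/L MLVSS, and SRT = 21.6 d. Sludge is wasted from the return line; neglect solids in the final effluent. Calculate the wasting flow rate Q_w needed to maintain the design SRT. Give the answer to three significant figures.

Wasting from the return line (neglecting effluent solids): Q_w = V·X / (θ_c·X_r) = 340.0 × 1940 / (21.6 × 7230) = 4.224 m³/d.

Q_w ≈ 4.22 m³/d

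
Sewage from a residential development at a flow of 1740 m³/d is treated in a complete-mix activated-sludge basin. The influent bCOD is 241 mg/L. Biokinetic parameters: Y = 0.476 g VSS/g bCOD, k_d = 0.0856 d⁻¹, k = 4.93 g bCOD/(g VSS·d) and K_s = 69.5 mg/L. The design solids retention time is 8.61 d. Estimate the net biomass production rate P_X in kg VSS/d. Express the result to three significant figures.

P_X ≈ 112 kg VSS/d

For a completely mixed reactor with recycle the Lawrence–McCarty relation gives S = K_s·(1 + k_d·θ_c) / [θ_c·(Y·k − k_d) − 1] = 69.5 × (1 + 0.0856 × 8.61) / [8.61 × (0.476 × 4.93 − 0.0856) − 1] = 120.7 / 18.47 = 6.537 mg/L.
The observed yield is Y_obs = Y/(1 + k_d·θ_c) = 0.476 / (1 + 0.0856 × 8.61) = 0.476 / 1.737 = 0.2740 g VSS per g bCOD removed.
Q·(S₀ − S) = 1740 × (241 − 6.54) × 10⁻³ = 408.0 kg/d removed.
Net biomass production P_X = Y_obs × Q·(S₀ − S) = 0.2740 × 408.0 = 111.8 kg VSS/d.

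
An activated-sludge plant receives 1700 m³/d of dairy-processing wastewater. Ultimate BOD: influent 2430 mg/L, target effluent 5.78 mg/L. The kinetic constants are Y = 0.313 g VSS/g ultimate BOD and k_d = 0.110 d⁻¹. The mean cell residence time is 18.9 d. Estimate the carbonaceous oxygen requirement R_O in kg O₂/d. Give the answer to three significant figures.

R_O ≈ 3530 kg O₂/d

The observed yield is Y_obs = Y/(1 + k_d·θ_c) = 0.313 / (1 + 0.110 × 18.9) = 0.313 / 3.079 = 0.1017 g VSS per g ultimate BOD removed.
ΔS = 2430 − 5.78 = 2424 mg/L, so the substrate removal rate is 1700 × 2424/1000 = 4121 kg ultimate BOD/d.
Biomass synthesised: P_X = Y_obs × 4121 = 418.9 kg VSS/d.
Carbonaceous O₂ demand = substrate oxidised − cell-mass equivalent = 4121 − 1.42 × 418.9 = 3526 kg O₂/d.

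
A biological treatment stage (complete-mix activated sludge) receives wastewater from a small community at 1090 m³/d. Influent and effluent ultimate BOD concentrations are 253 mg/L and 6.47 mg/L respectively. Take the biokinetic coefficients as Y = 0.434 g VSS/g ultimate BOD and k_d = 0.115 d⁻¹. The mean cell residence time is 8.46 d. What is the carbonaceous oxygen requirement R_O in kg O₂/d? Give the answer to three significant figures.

Y_obs = Y / (1 + k_d θ_c) = 0.434 / (1 + 0.115 × 8.46) = 0.434 / 1.973 = 0.2200.
Substrate removed = Q·(S₀ − S) = 1090 m³/d × (253 − 6.47) g/m³ = 2.69×10^5 g/d = 268.7 kg/d.
P_X = Y_obs·Q·(S₀ − S) = 0.2200 × 268.7 = 59.11 kg VSS/d.
Carbonaceous O₂ demand = substrate oxidised − cell-mass equivalent = 268.7 − 1.42 × 59.11 = 184.8 kg O₂/d.

R_O ≈ 185 kg O₂/d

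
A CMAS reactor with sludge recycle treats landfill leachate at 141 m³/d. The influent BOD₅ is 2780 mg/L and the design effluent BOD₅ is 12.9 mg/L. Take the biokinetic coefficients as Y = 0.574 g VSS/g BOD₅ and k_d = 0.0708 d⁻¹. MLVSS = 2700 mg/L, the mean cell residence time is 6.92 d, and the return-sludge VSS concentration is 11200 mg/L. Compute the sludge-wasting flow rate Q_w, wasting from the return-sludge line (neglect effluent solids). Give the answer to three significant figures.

From the SRT design equation V = Y Q (S₀−S) θ_c / [X (1 + k_d θ_c)] = 0.574 × 141 × (2780 − 12.9) × 6.92 / [2700 × (1 + 0.0708 × 6.92)] = 1.55×10^6 / 4023 = 385.2 m³.
Q_w = (V·X)/(θ_c X_r) = 385.2 × 2700 / (6.92 × 11200) = 13.42 m³/d.

Q_w ≈ 13.4 m³/d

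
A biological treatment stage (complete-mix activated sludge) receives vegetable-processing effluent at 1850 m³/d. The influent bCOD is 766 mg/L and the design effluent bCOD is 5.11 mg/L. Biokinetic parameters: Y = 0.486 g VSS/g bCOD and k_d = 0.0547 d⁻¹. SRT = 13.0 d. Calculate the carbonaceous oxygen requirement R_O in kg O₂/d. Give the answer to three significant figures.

R_O ≈ 840 kg O₂/d

Correct the yield for decay: Y_obs = Y/(1 + k_d θ_c) = 0.486 / (1 + 0.0547 × 13.0) = 0.486 / 1.711 = 0.2840.
Q·(S₀ − S) = 1850 × (766 − 5.11) × 10⁻³ = 1408 kg/d removed.
P_X = Y_obs·Q·(S₀ − S) = 0.2840 × 1408 = 399.8 kg VSS/d.
R_O = Q·ΔS − 1.42 P_X = 1408 − 567.7 = 839.9 kg O₂/d.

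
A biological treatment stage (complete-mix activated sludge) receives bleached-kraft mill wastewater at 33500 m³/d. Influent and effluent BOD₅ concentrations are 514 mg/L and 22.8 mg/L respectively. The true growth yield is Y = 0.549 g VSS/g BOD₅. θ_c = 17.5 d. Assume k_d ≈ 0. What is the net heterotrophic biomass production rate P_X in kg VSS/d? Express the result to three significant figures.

Since k_d ≈ 0, Y_obs = Y = 0.549 g VSS/g BOD₅.
Substrate removed = Q·(S₀ − S) = 33500 m³/d × (514 − 22.8) g/m³ = 1.65×10^7 g/d = 16455 kg/d.
Net biomass production P_X = Y_obs × Q·(S₀ − S) = 0.5490 × 16455 = 9034 kg VSS/d.

P_X ≈ 9030 kg VSS/d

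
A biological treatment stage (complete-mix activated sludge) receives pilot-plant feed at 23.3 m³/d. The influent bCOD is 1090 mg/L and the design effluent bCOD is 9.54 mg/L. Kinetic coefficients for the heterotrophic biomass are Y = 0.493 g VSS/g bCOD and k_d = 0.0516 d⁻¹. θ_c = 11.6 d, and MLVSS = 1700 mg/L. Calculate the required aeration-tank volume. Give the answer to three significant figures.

V ≈ 53.0 m³

Rearranging the biomass balance for a CMAS with decay, V = Y·Q·ΔS·θ_c / [X·(1+k_d θ_c)] = 0.493 × 23.3 × (1090 − 9.54) × 11.6 / [1700 × (1 + 0.0516 × 11.6)] = 1.44×10^5 / 2718 = 52.98 m³.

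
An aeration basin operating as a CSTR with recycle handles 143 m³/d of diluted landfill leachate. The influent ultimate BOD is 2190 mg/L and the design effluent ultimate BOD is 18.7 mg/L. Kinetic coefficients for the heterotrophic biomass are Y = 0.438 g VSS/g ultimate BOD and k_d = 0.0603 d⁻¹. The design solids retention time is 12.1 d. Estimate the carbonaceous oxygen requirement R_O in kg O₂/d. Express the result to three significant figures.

R_O ≈ 199 kg O₂/d

Y_obs = Y / (1 + k_d θ_c) = 0.438 / (1 + 0.0603 × 12.1) = 0.438 / 1.730 = 0.2532.
Q·(S₀ − S) = 143 × (2190 − 18.7) × 10⁻³ = 310.5 kg/d removed.
Biomass synthesised: P_X = Y_obs × 310.5 = 78.63 kg VSS/d.
Carbonaceous O₂ demand = substrate oxidised − cell-mass equivalent = 310.5 − 1.42 × 78.63 = 198.8 kg O₂/d.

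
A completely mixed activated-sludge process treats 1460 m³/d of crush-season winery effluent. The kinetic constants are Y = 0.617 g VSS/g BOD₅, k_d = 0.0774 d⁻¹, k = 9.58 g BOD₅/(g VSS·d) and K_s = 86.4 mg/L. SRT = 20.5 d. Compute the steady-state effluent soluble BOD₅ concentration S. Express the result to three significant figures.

For a completely mixed reactor with recycle the Lawrence–McCarty relation gives S = K_s·(1 + k_d·θ_c) / [θ_c·(Y·k − k_d) − 1] = 86.4 × (1 + 0.0774 × 20.5) / [20.5 × (0.617 × 9.58 − 0.0774) − 1] = 223.5 / 118.6 = 1.885 mg/L.

S ≈ 1.88 mg/L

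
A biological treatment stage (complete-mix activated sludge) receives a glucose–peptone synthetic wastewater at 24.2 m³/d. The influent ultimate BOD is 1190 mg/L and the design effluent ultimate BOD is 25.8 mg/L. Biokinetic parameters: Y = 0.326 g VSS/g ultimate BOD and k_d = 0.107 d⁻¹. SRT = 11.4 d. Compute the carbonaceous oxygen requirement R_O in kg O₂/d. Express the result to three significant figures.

Y_obs = Y / (1 + k_d θ_c) = 0.326 / (1 + 0.107 × 11.4) = 0.326 / 2.220 = 0.1469.
Mass of ultimate BOD removed per day: Q(S₀ − S) = 24.2 × 1164 g/m³ = 28.17 kg/d.
Biomass synthesised: P_X = Y_obs × 28.17 = 4.138 kg VSS/d.
R_O = Q·ΔS − 1.42 P_X = 28.17 − 5.875 = 22.30 kg O₂/d.

R_O ≈ 22.3 kg O₂/d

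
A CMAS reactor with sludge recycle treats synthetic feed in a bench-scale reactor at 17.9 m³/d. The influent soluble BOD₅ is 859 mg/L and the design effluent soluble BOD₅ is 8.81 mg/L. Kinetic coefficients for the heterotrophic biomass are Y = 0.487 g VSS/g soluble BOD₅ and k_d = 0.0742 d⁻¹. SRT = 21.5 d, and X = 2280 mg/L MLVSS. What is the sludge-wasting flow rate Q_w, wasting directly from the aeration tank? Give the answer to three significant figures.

Q_w ≈ 1.25 m³/d

Rearranging the biomass balance for a CMAS with decay, V = Y·Q·ΔS·θ_c / [X·(1+k_d θ_c)] = 0.487 × 17.9 × (859 − 8.81) × 21.5 / [2280 × (1 + 0.0742 × 21.5)] = 1.59×10^5 / 5917 = 26.93 m³.
With mixed-liquor wasting, θ_c = V/Q_w, so Q_w = V/θ_c = 26.93/21.5 = 1.252 m³/d.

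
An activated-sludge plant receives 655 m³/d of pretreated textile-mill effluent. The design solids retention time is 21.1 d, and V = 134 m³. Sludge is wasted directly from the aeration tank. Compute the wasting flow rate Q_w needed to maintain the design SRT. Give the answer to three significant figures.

Q_w ≈ 6.35 m³/d

For wasting at MLVSS concentration, Q_w = V/θ_c = 134.0/21.1 = 6.351 m³/d.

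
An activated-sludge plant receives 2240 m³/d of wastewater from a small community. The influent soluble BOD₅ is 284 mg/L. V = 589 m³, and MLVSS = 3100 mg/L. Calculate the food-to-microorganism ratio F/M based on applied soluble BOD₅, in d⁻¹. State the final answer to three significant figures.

F/M ≈ 0.348 d⁻¹

Food-to-microorganism ratio F/M = Q S₀ / (V X) = 2240 × 284 / (589.0 × 3100) = 0.3484 d⁻¹.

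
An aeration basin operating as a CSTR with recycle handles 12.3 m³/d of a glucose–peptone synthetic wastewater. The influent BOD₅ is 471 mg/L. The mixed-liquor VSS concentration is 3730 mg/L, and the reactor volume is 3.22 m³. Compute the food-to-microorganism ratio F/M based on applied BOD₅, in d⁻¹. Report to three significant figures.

F/M ≈ 0.482 d⁻¹

F/M = applied load / biomass = Q·S₀/(V·X) = 12.3 × 471 / (3.220 × 3730) = 0.4823 d⁻¹.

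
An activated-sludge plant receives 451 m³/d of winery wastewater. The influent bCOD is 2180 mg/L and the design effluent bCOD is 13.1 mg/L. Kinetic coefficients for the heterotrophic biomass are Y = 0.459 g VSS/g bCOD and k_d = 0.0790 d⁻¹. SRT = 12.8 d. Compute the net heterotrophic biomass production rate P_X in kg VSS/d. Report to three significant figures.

Y_obs = Y / (1 + k_d θ_c) = 0.459 / (1 + 0.0790 × 12.8) = 0.459 / 2.011 = 0.2282.
Substrate removed = Q·(S₀ − S) = 451 m³/d × (2180 − 13.1) g/m³ = 9.77×10^5 g/d = 977.3 kg/d.
P_X = Y_obs · Q(S₀ − S) = 0.2282 × 977.3 = 223.0 kg VSS/d.

P_X ≈ 223 kg VSS/d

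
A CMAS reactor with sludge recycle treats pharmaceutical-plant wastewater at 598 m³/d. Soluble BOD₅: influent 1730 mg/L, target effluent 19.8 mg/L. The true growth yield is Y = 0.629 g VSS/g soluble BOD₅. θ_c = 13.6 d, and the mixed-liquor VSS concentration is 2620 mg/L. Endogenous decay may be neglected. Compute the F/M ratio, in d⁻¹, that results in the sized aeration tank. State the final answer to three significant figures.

Biomass mass balance (decay neglected): V·X = Y·Q·(S₀ − S)·θ_c, so V = 0.629 × 598 × (1730 − 19.8) × 13.6 / 2620 = 3339 m³.
Food-to-microorganism ratio F/M = Q S₀ / (V X) = 598 × 1730 / (3339 × 2620) = 0.1183 d⁻¹.

F/M ≈ 0.118 d⁻¹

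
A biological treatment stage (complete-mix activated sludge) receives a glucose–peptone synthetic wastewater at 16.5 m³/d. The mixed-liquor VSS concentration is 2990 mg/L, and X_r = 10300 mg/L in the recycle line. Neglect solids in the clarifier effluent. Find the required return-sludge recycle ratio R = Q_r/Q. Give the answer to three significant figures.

R ≈ 0.409

Mass balance around the secondary clarifier (neglecting effluent solids): R = X / (X_r − X) = 2990 / (10300 − 2990) = 0.4090.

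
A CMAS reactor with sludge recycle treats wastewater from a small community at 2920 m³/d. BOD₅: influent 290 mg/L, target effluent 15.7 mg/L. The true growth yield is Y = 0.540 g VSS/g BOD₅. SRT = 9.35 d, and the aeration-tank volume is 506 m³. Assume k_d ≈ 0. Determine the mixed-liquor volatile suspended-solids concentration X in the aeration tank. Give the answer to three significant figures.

From V·X = Y·Q·(S₀ − S)·θ_c (decay neglected): X = 0.540 × 2920 × (290 − 15.7) × 9.35 / 506 = 7992 mg/L.

X ≈ 7990 mg/L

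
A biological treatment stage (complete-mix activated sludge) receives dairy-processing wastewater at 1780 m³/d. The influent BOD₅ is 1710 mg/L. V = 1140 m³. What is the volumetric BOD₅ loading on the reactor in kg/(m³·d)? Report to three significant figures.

L_v ≈ 2.67 kg BOD₅/(m³·d)

Applied BOD₅ load per unit volume = Q·S₀/V = (1780 × 1710/1000)/1140 = 2.670 kg BOD₅·m⁻³·d⁻¹.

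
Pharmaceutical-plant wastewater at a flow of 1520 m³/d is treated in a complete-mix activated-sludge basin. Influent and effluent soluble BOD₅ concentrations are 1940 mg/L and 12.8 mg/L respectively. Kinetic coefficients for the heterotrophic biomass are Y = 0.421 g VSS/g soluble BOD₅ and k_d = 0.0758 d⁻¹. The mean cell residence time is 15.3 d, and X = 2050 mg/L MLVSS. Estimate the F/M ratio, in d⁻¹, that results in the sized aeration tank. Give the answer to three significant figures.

F/M ≈ 0.338 d⁻¹

Steady-state biomass mass balance: V·X·(1 + k_d·θ_c) = Y·Q·(S₀ − S)·θ_c, so V = 0.421 × 1520 × (1940 − 12.8) × 15.3 / [2050 × (1 + 0.0758 × 15.3)] = 1.89×10^7 / 4427 = 4262 m³.
Food-to-microorganism ratio F/M = Q S₀ / (V X) = 1520 × 1940 / (4262 × 2050) = 0.3375 d⁻¹.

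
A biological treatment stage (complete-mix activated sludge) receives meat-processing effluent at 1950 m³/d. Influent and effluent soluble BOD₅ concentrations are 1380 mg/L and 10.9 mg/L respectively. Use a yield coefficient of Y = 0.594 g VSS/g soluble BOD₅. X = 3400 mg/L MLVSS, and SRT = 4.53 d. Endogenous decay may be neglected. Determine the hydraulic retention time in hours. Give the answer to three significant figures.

Biomass mass balance (decay neglected): V·X = Y·Q·(S₀ − S)·θ_c, so V = 0.594 × 1950 × (1380 − 10.9) × 4.53 / 3400 = 2113 m³.
HRT = V/Q = 2113 m³ / 1950 m³·d⁻¹ = 1.084 d × 24 = 26.00 h.

τ ≈ 26.0 h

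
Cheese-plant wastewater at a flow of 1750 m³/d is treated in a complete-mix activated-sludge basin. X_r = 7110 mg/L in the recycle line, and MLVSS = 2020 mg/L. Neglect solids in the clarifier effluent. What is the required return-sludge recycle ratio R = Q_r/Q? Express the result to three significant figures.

R = Q_r/Q = X/(X_r − X) = 2020 / (7110 − 2020) = 0.3969.

R ≈ 0.397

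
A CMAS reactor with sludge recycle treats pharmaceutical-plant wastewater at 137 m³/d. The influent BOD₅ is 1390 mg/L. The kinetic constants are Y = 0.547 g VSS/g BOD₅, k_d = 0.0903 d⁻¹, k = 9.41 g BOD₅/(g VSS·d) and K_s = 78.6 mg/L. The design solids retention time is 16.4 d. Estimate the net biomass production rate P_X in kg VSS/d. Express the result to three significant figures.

P_X ≈ 41.9 kg VSS/d

From the Monod/SRT balance for a CMAS, S = K_s·(1+k_d θ_c)/[θ_c·(Y k − k_d) − 1] = 78.6 × (1 + 0.0903 × 16.4) / [16.4 × (0.547 × 9.41 − 0.0903) − 1] = 195.0 / 81.93 = 2.380 mg/L.
Y_obs = Y / (1 + k_d θ_c) = 0.547 / (1 + 0.0903 × 16.4) = 0.547 / 2.481 = 0.2205.
Q·(S₀ − S) = 137 × (1390 − 2.38) × 10⁻³ = 190.1 kg/d removed.
So the net sludge growth is P_X = 0.2205 × 190.1 = 41.91 kg VSS/d.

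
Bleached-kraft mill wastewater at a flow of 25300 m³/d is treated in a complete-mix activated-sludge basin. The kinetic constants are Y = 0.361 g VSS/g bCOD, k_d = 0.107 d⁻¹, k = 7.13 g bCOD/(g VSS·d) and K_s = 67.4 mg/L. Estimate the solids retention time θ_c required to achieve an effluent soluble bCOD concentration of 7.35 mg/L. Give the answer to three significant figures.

Specific growth rate at S = 7.35 mg/L: μ = YkS/(K_s+S) = 0.361·7.13·7.35/(67.4+7.35) = 0.2531 d⁻¹.
Then 1/θ_c = μ − k_d = 0.2531 − 0.107 = 0.1461 d⁻¹, giving θ_c = 6.845 d.

θ_c ≈ 6.85 d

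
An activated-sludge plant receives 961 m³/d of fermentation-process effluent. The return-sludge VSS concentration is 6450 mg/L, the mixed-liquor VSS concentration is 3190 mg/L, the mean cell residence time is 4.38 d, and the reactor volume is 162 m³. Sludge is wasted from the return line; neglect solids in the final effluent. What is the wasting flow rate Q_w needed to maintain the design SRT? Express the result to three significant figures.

Q_w ≈ 18.3 m³/d

Q_w = (V·X)/(θ_c X_r) = 162.0 × 3190 / (4.38 × 6450) = 18.29 m³/d.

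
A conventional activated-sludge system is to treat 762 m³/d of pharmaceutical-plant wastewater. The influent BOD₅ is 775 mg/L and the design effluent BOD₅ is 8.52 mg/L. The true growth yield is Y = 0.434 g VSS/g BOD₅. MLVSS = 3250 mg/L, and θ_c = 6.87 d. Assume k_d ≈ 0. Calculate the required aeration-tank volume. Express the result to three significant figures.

With k_d = 0 the design equation reduces to V = Y Q (S₀−S) θ_c / X = 0.434 × 762 × (775 − 8.52) × 6.87 / 3250 = 535.8 m³.

V ≈ 536 m³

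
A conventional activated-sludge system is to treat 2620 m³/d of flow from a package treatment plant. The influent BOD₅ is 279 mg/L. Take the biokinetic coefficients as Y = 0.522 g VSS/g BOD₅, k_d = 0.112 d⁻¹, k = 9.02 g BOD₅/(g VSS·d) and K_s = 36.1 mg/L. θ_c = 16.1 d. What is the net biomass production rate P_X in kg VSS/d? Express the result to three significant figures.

For a completely mixed reactor with recycle the Lawrence–McCarty relation gives S = K_s·(1 + k_d·θ_c) / [θ_c·(Y·k − k_d) − 1] = 36.1 × (1 + 0.112 × 16.1) / [16.1 × (0.522 × 9.02 − 0.112) − 1] = 101.2 / 73.00 = 1.386 mg/L.
The observed yield is Y_obs = Y/(1 + k_d·θ_c) = 0.522 / (1 + 0.112 × 16.1) = 0.522 / 2.803 = 0.1862 g VSS per g BOD₅ removed.
Q·(S₀ − S) = 2620 × (279 − 1.39) × 10⁻³ = 727.3 kg/d removed.
Net biomass production P_X = Y_obs × Q·(S₀ − S) = 0.1862 × 727.3 = 135.4 kg VSS/d.

P_X ≈ 135 kg VSS/d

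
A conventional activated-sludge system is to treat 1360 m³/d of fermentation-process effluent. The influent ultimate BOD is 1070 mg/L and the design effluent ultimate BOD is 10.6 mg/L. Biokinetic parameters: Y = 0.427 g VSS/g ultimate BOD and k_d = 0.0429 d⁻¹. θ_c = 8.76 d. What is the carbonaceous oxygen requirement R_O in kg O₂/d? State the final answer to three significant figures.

Observed yield with endogenous decay: Y_obs = Y / (1 + k_d·θ_c) = 0.427 / (1 + 0.0429 × 8.76) = 0.427 / 1.376 = 0.3104 g VSS/g ultimate BOD.
Q·(S₀ − S) = 1360 × (1070 − 10.6) × 10⁻³ = 1441 kg/d removed.
P_X = Y_obs·Q·(S₀ − S) = 0.3104 × 1441 = 447.2 kg VSS/d.
R_O = Q·ΔS − 1.42 P_X = 1441 − 635.0 = 805.8 kg O₂/d.

R_O ≈ 806 kg O₂/d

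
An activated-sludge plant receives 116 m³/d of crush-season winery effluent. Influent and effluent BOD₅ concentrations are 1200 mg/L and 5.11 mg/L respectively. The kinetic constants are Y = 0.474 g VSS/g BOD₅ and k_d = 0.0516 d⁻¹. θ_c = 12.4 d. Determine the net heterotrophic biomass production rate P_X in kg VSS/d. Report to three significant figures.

Y_obs = Y / (1 + k_d θ_c) = 0.474 / (1 + 0.0516 × 12.4) = 0.474 / 1.640 = 0.2891.
Mass of BOD₅ removed per day: Q(S₀ − S) = 116 × 1195 g/m³ = 138.6 kg/d.
P_X = Y_obs · Q(S₀ − S) = 0.2891 × 138.6 = 40.06 kg VSS/d.

P_X ≈ 40.1 kg VSS/d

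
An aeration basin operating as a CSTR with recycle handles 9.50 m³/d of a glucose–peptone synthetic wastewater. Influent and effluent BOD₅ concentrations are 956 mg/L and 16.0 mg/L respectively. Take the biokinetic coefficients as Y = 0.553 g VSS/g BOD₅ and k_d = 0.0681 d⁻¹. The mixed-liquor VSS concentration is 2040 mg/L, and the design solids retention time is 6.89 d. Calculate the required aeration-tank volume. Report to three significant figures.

From the SRT design equation V = Y Q (S₀−S) θ_c / [X (1 + k_d θ_c)] = 0.553 × 9.50 × (956 − 16.0) × 6.89 / [2040 × (1 + 0.0681 × 6.89)] = 3.4×10^4 / 2997 = 11.35 m³.

V ≈ 11.4 m³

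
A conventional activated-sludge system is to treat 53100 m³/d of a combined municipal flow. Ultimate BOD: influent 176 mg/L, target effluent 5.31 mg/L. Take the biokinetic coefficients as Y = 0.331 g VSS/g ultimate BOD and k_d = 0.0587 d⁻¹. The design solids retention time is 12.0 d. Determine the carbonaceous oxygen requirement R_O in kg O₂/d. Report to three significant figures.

Y_obs = Y / (1 + k_d θ_c) = 0.331 / (1 + 0.0587 × 12.0) = 0.331 / 1.704 = 0.1942.
Mass of ultimate BOD removed per day: Q(S₀ − S) = 53100 × 170.7 g/m³ = 9064 kg/d.
Net sludge production P_X = 0.1942 × 9064 = 1760 kg VSS/d.
R_O = Q·ΔS − 1.42 P_X = 9064 − 2499 = 6564 kg O₂/d.

R_O ≈ 6560 kg O₂/d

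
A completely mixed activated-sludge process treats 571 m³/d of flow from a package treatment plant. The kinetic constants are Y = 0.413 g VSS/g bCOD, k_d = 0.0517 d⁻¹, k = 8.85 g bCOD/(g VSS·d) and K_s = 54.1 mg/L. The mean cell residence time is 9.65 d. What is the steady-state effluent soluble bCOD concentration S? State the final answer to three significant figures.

From the Monod/SRT balance for a CMAS, S = K_s·(1+k_d θ_c)/[θ_c·(Y k − k_d) − 1] = 54.1 × (1 + 0.0517 × 9.65) / [9.65 × (0.413 × 8.85 − 0.0517) − 1] = 81.09 / 33.77 = 2.401 mg/L.

S ≈ 2.40 mg/L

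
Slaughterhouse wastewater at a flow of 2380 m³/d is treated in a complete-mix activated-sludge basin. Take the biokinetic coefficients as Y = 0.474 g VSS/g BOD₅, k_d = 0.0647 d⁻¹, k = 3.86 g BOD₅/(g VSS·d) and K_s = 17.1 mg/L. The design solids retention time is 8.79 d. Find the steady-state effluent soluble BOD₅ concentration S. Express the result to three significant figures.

S ≈ 1.85 mg/L

From the Monod/SRT balance for a CMAS, S = K_s·(1+k_d θ_c)/[θ_c·(Y k − k_d) − 1] = 17.1 × (1 + 0.0647 × 8.79) / [8.79 × (0.474 × 3.86 − 0.0647) − 1] = 26.82 / 14.51 = 1.848 mg/L.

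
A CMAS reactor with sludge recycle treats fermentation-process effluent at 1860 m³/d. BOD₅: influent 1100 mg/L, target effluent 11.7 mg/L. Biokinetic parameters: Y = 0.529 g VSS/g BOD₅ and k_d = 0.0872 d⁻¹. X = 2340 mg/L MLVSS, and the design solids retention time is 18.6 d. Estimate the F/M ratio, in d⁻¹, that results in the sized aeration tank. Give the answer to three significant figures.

F/M ≈ 0.269 d⁻¹

Rearranging the biomass balance for a CMAS with decay, V = Y·Q·ΔS·θ_c / [X·(1+k_d θ_c)] = 0.529 × 1860 × (1100 − 11.7) × 18.6 / [2340 × (1 + 0.0872 × 18.6)] = 1.99×10^7 / 6135 = 3246 m³.
Food-to-microorganism ratio F/M = Q S₀ / (V X) = 1860 × 1100 / (3246 × 2340) = 0.2693 d⁻¹.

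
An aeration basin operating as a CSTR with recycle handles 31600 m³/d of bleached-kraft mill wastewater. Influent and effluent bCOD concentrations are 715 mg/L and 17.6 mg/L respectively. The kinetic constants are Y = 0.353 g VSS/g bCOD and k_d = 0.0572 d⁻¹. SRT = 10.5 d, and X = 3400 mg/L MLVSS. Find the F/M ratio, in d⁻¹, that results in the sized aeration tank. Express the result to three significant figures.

F/M ≈ 0.443 d⁻¹

Rearranging the biomass balance for a CMAS with decay, V = Y·Q·ΔS·θ_c / [X·(1+k_d θ_c)] = 0.353 × 31600 × (715 − 17.6) × 10.5 / [3400 × (1 + 0.0572 × 10.5)] = 8.17×10^7 / 5442 = 15010 m³.
F/M = applied load / biomass = Q·S₀/(V·X) = 31600 × 715 / (15010 × 3400) = 0.4427 d⁻¹.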